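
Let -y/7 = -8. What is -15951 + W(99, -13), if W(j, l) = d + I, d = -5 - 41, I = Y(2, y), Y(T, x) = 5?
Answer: -15992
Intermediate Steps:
y = 56 (y = -7*(-8) = 56)
I = 5
d = -46
W(j, l) = -41 (W(j, l) = -46 + 5 = -41)
-15951 + W(99, -13) = -15951 - 41 = -15992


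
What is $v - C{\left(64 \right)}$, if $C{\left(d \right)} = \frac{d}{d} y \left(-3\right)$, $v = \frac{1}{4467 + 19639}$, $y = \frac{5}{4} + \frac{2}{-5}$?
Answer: $\frac{614713}{241060} \approx 2.55$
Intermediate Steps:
$y = \frac{17}{20}$ ($y = 5 \cdot \frac{1}{4} + 2 \left(- \frac{1}{5}\right) = \frac{5}{4} - \frac{2}{5} = \frac{17}{20} \approx 0.85$)
$v = \frac{1}{24106} \approx 4.1483 \cdot 10^{-5}$
$C{\left(d \right)} = - \frac{51}{20}$ ($C{\left(d \right)} = \frac{d}{d} \frac{17}{20} \left(-3\right) = 1 \cdot \frac{17}{20} \left(-3\right) = \frac{17}{20} \left(-3\right) = - \frac{51}{20}$)
$v - C{\left(64 \right)} = \frac{1}{24106} - - \frac{51}{20} = \frac{1}{24106} + \frac{51}{20} = \frac{614713}{241060}$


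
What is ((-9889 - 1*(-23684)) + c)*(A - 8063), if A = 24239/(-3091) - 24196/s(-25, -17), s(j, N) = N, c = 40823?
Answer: -19078541921184/52547 ≈ -3.6308e+8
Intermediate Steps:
A = 74377773/52547 (A = 24239/(-3091) - 24196/(-17) = 24239*(-1/3091) - 24196*(-1/17) = -24239/3091 + 24196/17 = 74377773/52547 ≈ 1415.5)
((-9889 - 1*(-23684)) + c)*(A - 8063) = ((-9889 - 1*(-23684)) + 40823)*(74377773/52547 - 8063) = ((-9889 + 23684) + 40823)*(-349308688/52547) = (13795 + 40823)*(-349308688/52547) = 54618*(-349308688/52547) = -19078541921184/52547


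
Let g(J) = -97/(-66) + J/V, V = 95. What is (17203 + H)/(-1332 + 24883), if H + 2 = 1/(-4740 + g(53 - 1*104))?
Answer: 511109664881/699793260001 ≈ 0.73037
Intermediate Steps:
g(J) = 97/66 + J/95 (g(J) = -97/(-66) + J/95 = -97*(-1/66) + J*(1/95) = 97/66 + J/95)
H = -59434172/29713951 (H = -2 + 1/(-4740 + (97/66 + (53 - 1*104)/95)) = -2 + 1/(-4740 + (97/66 + (53 - 104)/95)) = -2 + 1/(-4740 + (97/66 + (1/95)*(-51))) = -2 + 1/(-4740 + (97/66 - 51/95)) = -2 + 1/(-4740 + 5849/6270) = -2 + 1/(-29713951/6270) = -2 - 6270/29713951 = -59434172/29713951 ≈ -2.0002)
(17203 + H)/(-1332 + 24883) = (17203 - 59434172/29713951)/(-1332 + 24883) = (511109664881/29713951)/23551 = (511109664881/29713951)*(1/23551) = 511109664881/699793260001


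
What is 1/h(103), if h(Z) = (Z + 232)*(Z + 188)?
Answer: 1/97485 ≈ 1.0258e-5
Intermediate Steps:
h(Z) = (188 + Z)*(232 + Z) (h(Z) = (232 + Z)*(188 + Z) = (188 + Z)*(232 + Z))
1/h(103) = 1/(43616 + 103**2 + 420*103) = 1/(43616 + 10609 + 43260) = 1/97485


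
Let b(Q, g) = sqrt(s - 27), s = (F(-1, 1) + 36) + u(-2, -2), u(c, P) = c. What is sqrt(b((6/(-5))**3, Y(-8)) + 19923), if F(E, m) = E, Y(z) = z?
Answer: sqrt(19923 + sqrt(6)) ≈ 141.16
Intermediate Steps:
s = 33 (s = (-1 + 36) - 2 = 35 - 2 = 33)
b(Q, g) = sqrt(6) (b(Q, g) = sqrt(33 - 27) = sqrt(6))
sqrt(b((6/(-5))**3, Y(-8)) + 19923) = sqrt(sqrt(6) + 19923) = sqrt(19923 + sqrt(6))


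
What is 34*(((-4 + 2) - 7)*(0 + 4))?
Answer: -1224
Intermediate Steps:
34*(((-4 + 2) - 7)*(0 + 4)) = 34*((-2 - 7)*4) = 34*(-9*4) = 34*(-36) = -1224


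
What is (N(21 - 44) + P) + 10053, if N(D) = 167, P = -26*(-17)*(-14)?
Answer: 4032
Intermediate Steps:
P = -6188 (P = 442*(-14) = -6188)
(N(21 - 44) + P) + 10053 = (167 - 6188) + 10053 = -6021 + 10053 = 4032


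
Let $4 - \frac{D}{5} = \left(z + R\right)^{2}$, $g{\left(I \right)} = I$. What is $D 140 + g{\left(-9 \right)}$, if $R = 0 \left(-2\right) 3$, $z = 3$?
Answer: $-3509$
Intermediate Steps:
$R = 0$ ($R = 0 \cdot 3 = 0$)
$D = -25$ ($D = 20 - 5 \left(3 + 0\right)^{2} = 20 - 5 \cdot 3^{2} = 20 - 45 = -25$)
$D 140 + g{\left(-9 \right)} = \left(-25\right) 140 - 9 = -3500 - 9 = -3509$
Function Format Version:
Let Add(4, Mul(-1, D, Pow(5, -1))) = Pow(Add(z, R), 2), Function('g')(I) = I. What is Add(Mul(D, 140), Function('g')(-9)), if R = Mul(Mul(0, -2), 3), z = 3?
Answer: -3509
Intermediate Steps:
R = 0 (R = Mul(0, 3) = 0)
D = -25 (D = Add(20, Mul(-5, Pow(Add(3, 0), 2))) = Add(20, Mul(-5, Pow(3, 2))) = Add(20, Mul(-5, 9)) = Add(20, -45) = -25)
Add(Mul(D, 140), Function('g')(-9)) = Add(Mul(-25, 140), -9) = Add(-3500, -9) = -3509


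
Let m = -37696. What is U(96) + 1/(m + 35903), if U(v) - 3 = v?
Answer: 177506/1793 ≈ 98.999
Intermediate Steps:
U(v) = 3 + v
U(96) + 1/(m + 35903) = (3 + 96) + 1/(-37696 + 35903) = 99 + 1/(-1793) = 99 - 1/1793 = 177506/1793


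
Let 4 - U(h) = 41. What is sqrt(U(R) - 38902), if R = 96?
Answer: I*sqrt(38939) ≈ 197.33*I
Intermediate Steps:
U(h) = -37 (U(h) = 4 - 1*41 = 4 - 41 = -37)
sqrt(U(R) - 38902) = sqrt(-37 - 38902) = sqrt(-38939) = I*sqrt(38939)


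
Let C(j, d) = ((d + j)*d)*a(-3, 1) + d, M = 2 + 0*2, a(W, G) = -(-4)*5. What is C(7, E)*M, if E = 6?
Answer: 3132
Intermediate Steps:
a(W, G) = 20 (a(W, G) = -4*(-5) = 20)
M = 2 (M = 2 + 0 = 2)
C(j, d) = d + 20*d*(d + j) (C(j, d) = ((d + j)*d)*20 + d = (d*(d + j))*20 + d = 20*d*(d + j) + d = d + 20*d*(d + j))
C(7, E)*M = (6*(1 + 20*6 + 20*7))*2 = (6*(1 + 120 + 140))*2 = (6*261)*2 = 1566*2 = 3132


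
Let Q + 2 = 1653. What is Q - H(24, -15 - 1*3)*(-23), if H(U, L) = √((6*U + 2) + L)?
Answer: 1651 + 184*√2 ≈ 1911.2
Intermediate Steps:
Q = 1651 (Q = -2 + 1653 = 1651)
H(U, L) = √(2 + L + 6*U) (H(U, L) = √((2 + 6*U) + L) = √(2 + L + 6*U))
Q - H(24, -15 - 1*3)*(-23) = 1651 - √(2 + (-15 - 1*3) + 6*24)*(-23) = 1651 - √(2 + (-15 - 3) + 144)*(-23) = 1651 - √(2 - 18 + 144)*(-23) = 1651 - √128*(-23) = 1651 - 8*√2*(-23) = 1651 - (-184)*√2 = 1651 + 184*√2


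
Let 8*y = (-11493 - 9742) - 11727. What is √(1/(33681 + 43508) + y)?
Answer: I*√98196133395045/154378 ≈ 64.189*I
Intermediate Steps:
y = -16481/4 (y = ((-11493 - 9742) - 11727)/8 = (-21235 - 11727)/8 = (⅛)*(-32962) = -16481/4 ≈ -4120.3)
√(1/(33681 + 43508) + y) = √(1/(33681 + 43508) - 16481/4) = √(1/77189 - 16481/4) = √(-1272151905/308756) = I*√98196133395045/154378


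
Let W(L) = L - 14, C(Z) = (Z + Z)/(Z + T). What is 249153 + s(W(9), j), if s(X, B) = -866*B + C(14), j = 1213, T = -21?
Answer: -801309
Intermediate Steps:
C(Z) = 2*Z/(-21 + Z) (C(Z) = (Z + Z)/(Z - 21) = (2*Z)/(-21 + Z) = 2*Z/(-21 + Z))
W(L) = -14 + L
s(X, B) = -4 - 866*B (s(X, B) = -866*B + 2*14/(-21 + 14) = -866*B + 2*14/(-7) = -866*B + 2*14*(-⅐) = -866*B - 4 = -4 - 866*B)
249153 + s(W(9), j) = 249153 + (-4 - 866*1213) = 249153 + (-4 - 1050458) = 249153 - 1050462 = -801309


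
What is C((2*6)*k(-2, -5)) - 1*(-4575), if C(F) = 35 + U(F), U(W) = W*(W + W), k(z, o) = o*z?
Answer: 33410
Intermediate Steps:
U(W) = 2*W² (U(W) = W*(2*W) = 2*W²)
C(F) = 35 + 2*F²
C((2*6)*k(-2, -5)) - 1*(-4575) = (35 + 2*((2*6)*(-5*(-2)))²) - 1*(-4575) = (35 + 2*(12*10)²) + 4575 = (35 + 2*120²) + 4575 = (35 + 2*14400) + 4575 = (35 + 28800) + 4575 = 28835 + 4575 = 33410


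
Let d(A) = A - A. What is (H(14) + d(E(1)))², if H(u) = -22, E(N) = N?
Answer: 484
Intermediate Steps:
d(A) = 0
(H(14) + d(E(1)))² = (-22 + 0)² = (-22)² = 484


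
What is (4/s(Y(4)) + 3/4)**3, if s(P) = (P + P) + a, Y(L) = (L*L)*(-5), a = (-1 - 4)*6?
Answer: 21253933/54872000 ≈ 0.38734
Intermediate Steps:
a = -30 (a = -5*6 = -30)
Y(L) = -5*L**2 (Y(L) = L**2*(-5) = -5*L**2)
s(P) = -30 + 2*P (s(P) = (P + P) - 30 = 2*P - 30 = -30 + 2*P)
(4/s(Y(4)) + 3/4)**3 = (4/(-30 + 2*(-5*4**2)) + 3/4)**3 = (4/(-30 + 2*(-5*16)) + 3*(1/4))**3 = (4/(-30 + 2*(-80)) + 3/4)**3 = (4/(-30 - 160) + 3/4)**3 = (4/(-190) + 3/4)**3 = (4*(-1/190) + 3/4)**3 = (-2/95 + 3/4)**3 = (277/380)**3 = 21253933/54872000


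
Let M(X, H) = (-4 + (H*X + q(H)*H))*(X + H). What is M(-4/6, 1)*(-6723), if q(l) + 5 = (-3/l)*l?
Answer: 28386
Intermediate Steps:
q(l) = -8 (q(l) = -5 + (-3/l)*l = -5 - 3 = -8)
M(X, H) = (H + X)*(-4 - 8*H + H*X) (M(X, H) = (-4 + (H*X - 8*H))*(X + H) = (-4 + (-8*H + H*X))*(H + X) = (-4 - 8*H + H*X)*(H + X) = (H + X)*(-4 - 8*H + H*X))
M(-4/6, 1)*(-6723) = (-8*1² - 4*1 - (-16)/6 + 1*(-4/6)² - 4/6*1² - 8*1*(-4/6))*(-6723) = (-8*1 - 4 - (-16)/6 + 1*(-4*⅙)² - 4*⅙*1 - 8*1*(-4*⅙))*(-6723) = (-8 - 4 - 4*(-⅔) + 1*(-⅔)² - ⅔*1 - 8*1*(-⅔))*(-6723) = (-8 - 4 + 8/3 + 1*(4/9) - ⅔ + 16/3)*(-6723) = (-8 - 4 + 8/3 + 4/9 - ⅔ + 16/3)*(-6723) = -38/9*(-6723) = 28386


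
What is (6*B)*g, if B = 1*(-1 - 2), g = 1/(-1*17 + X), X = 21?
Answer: -9/2 ≈ -4.5000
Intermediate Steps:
g = ¼ (g = 1/(-1*17 + 21) = 1/(-17 + 21) = 1/4 = ¼ ≈ 0.25000)
B = -3 (B = 1*(-3) = -3)
(6*B)*g = (6*(-3))*(¼) = -18*¼ = -9/2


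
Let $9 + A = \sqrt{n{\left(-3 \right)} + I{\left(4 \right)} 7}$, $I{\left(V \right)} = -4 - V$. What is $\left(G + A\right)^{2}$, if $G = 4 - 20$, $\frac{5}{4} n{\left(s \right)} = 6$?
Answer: $\frac{2869}{5} - 160 i \sqrt{5} \approx 573.8 - 357.77 i$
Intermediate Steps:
$n{\left(s \right)} = \frac{24}{5}$ ($n{\left(s \right)} = \frac{4}{5} \cdot 6 = \frac{24}{5}$)
$G = -16$ ($G = 4 - 20 = -16$)
$A = -9 + \frac{16 i \sqrt{5}}{5}$ ($A = -9 + \sqrt{\frac{24}{5} + \left(-4 - 4\right) 7} = -9 + \sqrt{\frac{24}{5} - 56} = -9 + \sqrt{- \frac{256}{5}} = -9 + \frac{16 i \sqrt{5}}{5} \approx -9.0 + 7.1554 i$)
$\left(G + A\right)^{2} = \left(-16 - \left(9 - \frac{16 i \sqrt{5}}{5}\right)\right)^{2} = \left(-25 + \frac{16 i \sqrt{5}}{5}\right)^{2}$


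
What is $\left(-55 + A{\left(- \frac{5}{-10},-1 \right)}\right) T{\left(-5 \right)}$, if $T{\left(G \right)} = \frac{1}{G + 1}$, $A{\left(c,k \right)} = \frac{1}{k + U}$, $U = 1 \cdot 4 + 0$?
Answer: $\frac{41}{3} \approx 13.667$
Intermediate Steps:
$U = 4$ ($U = 4 + 0 = 4$)
$A{\left(c,k \right)} = \frac{1}{4 + k}$ ($A{\left(c,k \right)} = \frac{1}{k + 4} = \frac{1}{4 + k}$)
$T{\left(G \right)} = \frac{1}{1 + G}$
$\left(-55 + A{\left(- \frac{5}{-10},-1 \right)}\right) T{\left(-5 \right)} = \frac{-55 + \frac{1}{4 - 1}}{1 - 5} = \frac{-55 + \frac{1}{3}}{-4} = \left(-55 + \frac{1}{3}\right) \left(- \frac{1}{4}\right) = \left(- \frac{164}{3}\right) \left(- \frac{1}{4}\right) = \frac{41}{3}$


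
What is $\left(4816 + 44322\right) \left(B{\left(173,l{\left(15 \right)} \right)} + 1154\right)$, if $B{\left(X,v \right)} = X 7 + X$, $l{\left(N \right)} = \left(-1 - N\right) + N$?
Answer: $124712244$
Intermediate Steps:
$l{\left(N \right)} = -1$
$B{\left(X,v \right)} = 8 X$ ($B{\left(X,v \right)} = 7 X + X = 8 X$)
$\left(4816 + 44322\right) \left(B{\left(173,l{\left(15 \right)} \right)} + 1154\right) = \left(4816 + 44322\right) \left(8 \cdot 173 + 1154\right) = 49138 \left(1384 + 1154\right) = 49138 \cdot 2538 = 124712244$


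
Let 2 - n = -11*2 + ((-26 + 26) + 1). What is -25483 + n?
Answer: -25460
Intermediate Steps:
n = 23 (n = 2 - (-11*2 + ((-26 + 26) + 1)) = 2 - (-22 + (0 + 1)) = 2 - (-22 + 1) = 2 - 1*(-21) = 2 + 21 = 23)
-25483 + n = -25483 + 23 = -25460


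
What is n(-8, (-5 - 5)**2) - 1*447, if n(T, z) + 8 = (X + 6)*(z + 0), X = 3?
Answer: 445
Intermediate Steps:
n(T, z) = -8 + 9*z (n(T, z) = -8 + (3 + 6)*(z + 0) = -8 + 9*z)
n(-8, (-5 - 5)**2) - 1*447 = (-8 + 9*(-5 - 5)**2) - 1*447 = (-8 + 9*(-10)**2) - 447 = (-8 + 9*100) - 447 = (-8 + 900) - 447 = 892 - 447 = 445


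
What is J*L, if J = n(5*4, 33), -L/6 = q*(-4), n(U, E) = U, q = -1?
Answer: -480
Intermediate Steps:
L = -24 (L = -(-6)*(-4) = -6*4 = -24)
J = 20 (J = 5*4 = 20)
J*L = 20*(-24) = -480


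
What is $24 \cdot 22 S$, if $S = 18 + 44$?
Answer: $32736$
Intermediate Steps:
$S = 62$
$24 \cdot 22 S = 24 \cdot 22 \cdot 62 = 528 \cdot 62 = 32736$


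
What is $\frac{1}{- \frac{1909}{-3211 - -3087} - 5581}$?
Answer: $- \frac{124}{690135} \approx -0.00017967$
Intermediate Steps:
$\frac{1}{- \frac{1909}{-3211 - -3087} - 5581} = \frac{1}{- \frac{1909}{-3211 + 3087} - 5581} = \frac{1}{- \frac{1909}{-124} - 5581} = \frac{1}{\left(-1909\right) \left(- \frac{1}{124}\right) - 5581} = \frac{1}{\frac{1909}{124} - 5581} = \frac{1}{- \frac{690135}{124}} = - \frac{124}{690135}$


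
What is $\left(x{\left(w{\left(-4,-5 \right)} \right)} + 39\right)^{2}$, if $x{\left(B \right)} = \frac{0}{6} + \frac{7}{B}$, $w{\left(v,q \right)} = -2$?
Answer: $\frac{5041}{4} \approx 1260.3$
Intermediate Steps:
$x{\left(B \right)} = \frac{7}{B}$ ($x{\left(B \right)} = 0 \cdot \frac{1}{6} + \frac{7}{B} = 0 + \frac{7}{B} = \frac{7}{B}$)
$\left(x{\left(w{\left(-4,-5 \right)} \right)} + 39\right)^{2} = \left(\frac{7}{-2} + 39\right)^{2} = \left(7 \left(- \frac{1}{2}\right) + 39\right)^{2} = \left(- \frac{7}{2} + 39\right)^{2} = \left(\frac{71}{2}\right)^{2} = \frac{5041}{4}$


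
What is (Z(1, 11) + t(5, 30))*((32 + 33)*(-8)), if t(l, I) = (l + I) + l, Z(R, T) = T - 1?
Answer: -26000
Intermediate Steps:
Z(R, T) = -1 + T
t(l, I) = I + 2*l (t(l, I) = (I + l) + l = I + 2*l)
(Z(1, 11) + t(5, 30))*((32 + 33)*(-8)) = ((-1 + 11) + (30 + 2*5))*((32 + 33)*(-8)) = (10 + (30 + 10))*(65*(-8)) = (10 + 40)*(-520) = 50*(-520) = -26000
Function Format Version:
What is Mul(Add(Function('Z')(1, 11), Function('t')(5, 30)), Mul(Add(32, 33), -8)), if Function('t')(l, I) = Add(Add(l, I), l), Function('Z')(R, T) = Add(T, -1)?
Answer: -26000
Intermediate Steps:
Function('Z')(R, T) = Add(-1, T)
Function('t')(l, I) = Add(I, Mul(2, l)) (Function('t')(l, I) = Add(Add(I, l), l) = Add(I, Mul(2, l)))
Mul(Add(Function('Z')(1, 11), Function('t')(5, 30)), Mul(Add(32, 33), -8)) = Mul(Add(Add(-1, 11), Add(30, Mul(2, 5))), Mul(Add(32, 33), -8)) = Mul(Add(10, Add(30, 10)), Mul(65, -8)) = Mul(Add(10, 40), -520) = Mul(50, -520) = -26000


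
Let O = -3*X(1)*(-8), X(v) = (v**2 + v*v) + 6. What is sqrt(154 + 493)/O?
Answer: sqrt(647)/192 ≈ 0.13248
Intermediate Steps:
X(v) = 6 + 2*v**2 (X(v) = (v**2 + v**2) + 6 = 2*v**2 + 6 = 6 + 2*v**2)
O = 192 (O = -3*(6 + 2*1**2)*(-8) = -3*(6 + 2*1)*(-8) = -3*(6 + 2)*(-8) = -3*8*(-8) = -24*(-8) = 192)
sqrt(154 + 493)/O = sqrt(154 + 493)/192 = sqrt(647)*(1/192) = sqrt(647)/192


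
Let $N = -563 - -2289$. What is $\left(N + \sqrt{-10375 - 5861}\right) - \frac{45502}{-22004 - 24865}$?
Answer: $\frac{80941396}{46869} + 6 i \sqrt{451} \approx 1727.0 + 127.42 i$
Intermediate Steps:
$N = 1726$ ($N = -563 + 2289 = 1726$)
$\left(N + \sqrt{-10375 - 5861}\right) - \frac{45502}{-22004 - 24865} = \left(1726 + \sqrt{-10375 - 5861}\right) - \frac{45502}{-22004 - 24865} = \left(1726 + \sqrt{-16236}\right) - \frac{45502}{-22004 - 24865} = \left(1726 + 6 i \sqrt{451}\right) - \frac{45502}{-46869} = \left(1726 + 6 i \sqrt{451}\right) - - \frac{45502}{46869} = \left(1726 + 6 i \sqrt{451}\right) + \frac{45502}{46869} = \frac{80941396}{46869} + 6 i \sqrt{451}$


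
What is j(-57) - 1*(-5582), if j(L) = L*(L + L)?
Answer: 12080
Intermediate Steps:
j(L) = 2*L**2 (j(L) = L*(2*L) = 2*L**2)
j(-57) - 1*(-5582) = 2*(-57)**2 - 1*(-5582) = 2*3249 + 5582 = 6498 + 5582 = 12080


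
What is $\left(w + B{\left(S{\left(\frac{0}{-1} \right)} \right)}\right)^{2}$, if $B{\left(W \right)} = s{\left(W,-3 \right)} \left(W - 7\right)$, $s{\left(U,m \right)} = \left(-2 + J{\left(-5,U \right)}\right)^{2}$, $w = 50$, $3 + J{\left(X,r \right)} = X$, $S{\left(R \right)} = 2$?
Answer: $202500$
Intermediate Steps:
$J{\left(X,r \right)} = -3 + X$
$s{\left(U,m \right)} = 100$ ($s{\left(U,m \right)} = \left(-2 - 8\right)^{2} = \left(-10\right)^{2} = 100$)
$B{\left(W \right)} = -700 + 100 W$ ($B{\left(W \right)} = 100 \left(W - 7\right) = 100 \left(-7 + W\right) = -700 + 100 W$)
$\left(w + B{\left(S{\left(\frac{0}{-1} \right)} \right)}\right)^{2} = \left(50 + \left(-700 + 100 \cdot 2\right)\right)^{2} = \left(50 + \left(-700 + 200\right)\right)^{2} = \left(50 - 500\right)^{2} = \left(-450\right)^{2} = 202500$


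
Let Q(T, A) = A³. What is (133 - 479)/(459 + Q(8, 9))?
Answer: -173/594 ≈ -0.29125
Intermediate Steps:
(133 - 479)/(459 + Q(8, 9)) = (133 - 479)/(459 + 9³) = -346/(459 + 729) = -346/1188 = -346*1/1188 = -173/594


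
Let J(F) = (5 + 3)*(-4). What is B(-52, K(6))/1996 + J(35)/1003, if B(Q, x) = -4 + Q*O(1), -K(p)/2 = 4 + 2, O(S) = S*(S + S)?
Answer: -43049/500497 ≈ -0.086012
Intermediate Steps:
O(S) = 2*S² (O(S) = S*(2*S) = 2*S²)
J(F) = -32 (J(F) = 8*(-4) = -32)
K(p) = -12 (K(p) = -2*(4 + 2) = -2*6 = -12)
B(Q, x) = -4 + 2*Q (B(Q, x) = -4 + Q*(2*1²) = -4 + Q*(2*1) = -4 + Q*2 = -4 + 2*Q)
B(-52, K(6))/1996 + J(35)/1003 = (-4 + 2*(-52))/1996 - 32/1003 = (-4 - 104)*(1/1996) - 32*1/1003 = -108*1/1996 - 32/1003 = -27/499 - 32/1003 = -43049/500497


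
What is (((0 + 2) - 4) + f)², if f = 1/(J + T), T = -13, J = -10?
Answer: 2209/529 ≈ 4.1758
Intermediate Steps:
f = -1/23 (f = 1/(-10 - 13) = 1/(-23) = -1/23 ≈ -0.043478)
(((0 + 2) - 4) + f)² = (((0 + 2) - 4) - 1/23)² = ((2 - 4) - 1/23)² = (-2 - 1/23)² = (-47/23)² = 2209/529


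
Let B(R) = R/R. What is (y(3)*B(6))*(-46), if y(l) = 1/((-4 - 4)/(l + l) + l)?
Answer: -138/5 ≈ -27.600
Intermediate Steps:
B(R) = 1
y(l) = 1/(l - 4/l) (y(l) = 1/(-8*1/(2*l) + l) = 1/(-4/l + l) = 1/(l - 4/l))
(y(3)*B(6))*(-46) = ((3/(-4 + 3**2))*1)*(-46) = ((3/(-4 + 9))*1)*(-46) = ((3/5)*1)*(-46) = (3/5)*(-46) = -138/5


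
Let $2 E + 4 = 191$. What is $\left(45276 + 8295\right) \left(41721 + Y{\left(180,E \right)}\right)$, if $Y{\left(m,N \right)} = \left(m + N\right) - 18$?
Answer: $\frac{4497446163}{2} \approx 2.2487 \cdot 10^{9}$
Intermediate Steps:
$E = \frac{187}{2}$ ($E = -2 + \frac{1}{2} \cdot 191 = -2 + \frac{191}{2} = \frac{187}{2} \approx 93.5$)
$Y{\left(m,N \right)} = -18 + N + m$ ($Y{\left(m,N \right)} = \left(N + m\right) - 18 = -18 + N + m$)
$\left(45276 + 8295\right) \left(41721 + Y{\left(180,E \right)}\right) = \left(45276 + 8295\right) \left(41721 + \left(-18 + \frac{187}{2} + 180\right)\right) = 53571 \left(41721 + \frac{511}{2}\right) = 53571 \cdot \frac{83953}{2} = \frac{4497446163}{2}$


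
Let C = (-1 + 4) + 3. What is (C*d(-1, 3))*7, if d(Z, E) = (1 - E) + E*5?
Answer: 546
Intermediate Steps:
C = 6 (C = 3 + 3 = 6)
d(Z, E) = 1 + 4*E (d(Z, E) = (1 - E) + 5*E = 1 + 4*E)
(C*d(-1, 3))*7 = (6*(1 + 4*3))*7 = (6*(1 + 12))*7 = (6*13)*7 = 78*7 = 546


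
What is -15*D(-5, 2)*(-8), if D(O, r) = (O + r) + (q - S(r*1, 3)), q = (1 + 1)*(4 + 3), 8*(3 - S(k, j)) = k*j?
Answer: 1050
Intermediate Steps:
S(k, j) = 3 - j*k/8 (S(k, j) = 3 - k*j/8 = 3 - j*k/8)
q = 14 (q = 2*7 = 14)
D(O, r) = 11 + O + 11*r/8 (D(O, r) = (O + r) + (14 - (3 - ⅛*3*r*1)) = (O + r) + (14 - (3 - ⅛*3*r)) = (O + r) + (14 - (3 - 3*r/8)) = (O + r) + (14 + (-3 + 3*r/8)) = (O + r) + (11 + 3*r/8) = 11 + O + 11*r/8)
-15*D(-5, 2)*(-8) = -15*(11 - 5 + (11/8)*2)*(-8) = -15*(11 - 5 + 11/4)*(-8) = -15*35/4*(-8) = -525/4*(-8) = 1050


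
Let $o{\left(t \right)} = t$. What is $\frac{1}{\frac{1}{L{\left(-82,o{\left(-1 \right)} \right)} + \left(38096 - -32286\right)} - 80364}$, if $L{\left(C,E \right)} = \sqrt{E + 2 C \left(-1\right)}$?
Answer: $- \frac{398093180586622}{31992360359007111361} + \frac{\sqrt{163}}{31992360359007111361} \approx -1.2443 \cdot 10^{-5}$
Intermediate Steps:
$L{\left(C,E \right)} = \sqrt{E - 2 C}$
$\frac{1}{\frac{1}{L{\left(-82,o{\left(-1 \right)} \right)} + \left(38096 - -32286\right)} - 80364} = \frac{1}{\frac{1}{\sqrt{-1 - -164} + \left(38096 - -32286\right)} - 80364} = \frac{1}{\frac{1}{\sqrt{-1 + 164} + \left(38096 + 32286\right)} - 80364} = \frac{1}{\frac{1}{\sqrt{163} + 70382} - 80364} = \frac{1}{\frac{1}{70382 + \sqrt{163}} - 80364} = \frac{1}{-80364 + \frac{1}{70382 + \sqrt{163}}}$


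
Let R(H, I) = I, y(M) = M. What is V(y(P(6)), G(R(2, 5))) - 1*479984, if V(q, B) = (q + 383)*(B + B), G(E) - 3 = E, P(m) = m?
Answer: -473760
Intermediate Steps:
G(E) = 3 + E
V(q, B) = 2*B*(383 + q) (V(q, B) = (383 + q)*(2*B) = 2*B*(383 + q))
V(y(P(6)), G(R(2, 5))) - 1*479984 = 2*(3 + 5)*(383 + 6) - 1*479984 = 2*8*389 - 479984 = 6224 - 479984 = -473760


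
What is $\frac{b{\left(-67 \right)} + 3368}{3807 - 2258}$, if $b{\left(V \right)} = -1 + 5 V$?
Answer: $\frac{3032}{1549} \approx 1.9574$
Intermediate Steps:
$\frac{b{\left(-67 \right)} + 3368}{3807 - 2258} = \frac{\left(-1 + 5 \left(-67\right)\right) + 3368}{3807 - 2258} = \frac{\left(-1 - 335\right) + 3368}{1549} = \left(-336 + 3368\right) \frac{1}{1549} = 3032 \cdot \frac{1}{1549} = \frac{3032}{1549}$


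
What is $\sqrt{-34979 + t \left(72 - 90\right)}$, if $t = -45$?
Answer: $i \sqrt{34169} \approx 184.85 i$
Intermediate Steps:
$\sqrt{-34979 + t \left(72 - 90\right)} = \sqrt{-34979 - 45 \left(72 - 90\right)} = \sqrt{-34979 - -810} = \sqrt{-34979 + 810} = \sqrt{-34169} = i \sqrt{34169}$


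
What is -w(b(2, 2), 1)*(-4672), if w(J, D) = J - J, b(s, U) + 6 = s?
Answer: 0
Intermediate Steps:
b(s, U) = -6 + s
w(J, D) = 0
-w(b(2, 2), 1)*(-4672) = -1*0*(-4672) = 0*(-4672) = 0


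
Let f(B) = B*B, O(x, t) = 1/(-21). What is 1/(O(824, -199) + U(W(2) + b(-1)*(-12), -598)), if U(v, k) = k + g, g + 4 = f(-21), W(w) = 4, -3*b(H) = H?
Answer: -21/3382 ≈ -0.0062093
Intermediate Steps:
O(x, t) = -1/21
f(B) = B²
b(H) = -H/3
g = 437 (g = -4 + (-21)² = -4 + 441 = 437)
U(v, k) = 437 + k (U(v, k) = k + 437 = 437 + k)
1/(O(824, -199) + U(W(2) + b(-1)*(-12), -598)) = 1/(-1/21 + (437 - 598)) = 1/(-1/21 - 161) = 1/(-3382/21) = -21/3382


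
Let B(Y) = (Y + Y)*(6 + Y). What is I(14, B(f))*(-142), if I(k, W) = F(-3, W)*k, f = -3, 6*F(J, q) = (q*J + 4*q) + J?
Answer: 6958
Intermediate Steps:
F(J, q) = J/6 + 2*q/3 + J*q/6 (F(J, q) = ((q*J + 4*q) + J)/6 = ((J*q + 4*q) + J)/6 = ((4*q + J*q) + J)/6 = (J + 4*q + J*q)/6 = J/6 + 2*q/3 + J*q/6)
B(Y) = 2*Y*(6 + Y) (B(Y) = (2*Y)*(6 + Y) = 2*Y*(6 + Y))
I(k, W) = k*(-½ + W/6) (I(k, W) = ((⅙)*(-3) + 2*W/3 + (⅙)*(-3)*W)*k = (-½ + 2*W/3 - W/2)*k = (-½ + W/6)*k = k*(-½ + W/6))
I(14, B(f))*(-142) = ((⅙)*14*(-3 + 2*(-3)*(6 - 3)))*(-142) = ((⅙)*14*(-3 + 2*(-3)*3))*(-142) = ((⅙)*14*(-3 - 18))*(-142) = ((⅙)*14*(-21))*(-142) = -49*(-142) = 6958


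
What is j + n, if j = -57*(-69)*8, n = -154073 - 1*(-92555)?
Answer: -30054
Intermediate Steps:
n = -61518 (n = -154073 + 92555 = -61518)
j = 31464 (j = 3933*8 = 31464)
j + n = 31464 - 61518 = -30054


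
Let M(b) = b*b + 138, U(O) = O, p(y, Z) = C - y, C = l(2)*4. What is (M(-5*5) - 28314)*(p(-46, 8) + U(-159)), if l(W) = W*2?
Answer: 2672447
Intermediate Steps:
l(W) = 2*W
C = 16 (C = (2*2)*4 = 4*4 = 16)
p(y, Z) = 16 - y
M(b) = 138 + b² (M(b) = b² + 138 = 138 + b²)
(M(-5*5) - 28314)*(p(-46, 8) + U(-159)) = ((138 + (-5*5)²) - 28314)*((16 - 1*(-46)) - 159) = ((138 + (-25)²) - 28314)*((16 + 46) - 159) = ((138 + 625) - 28314)*(62 - 159) = (763 - 28314)*(-97) = -27551*(-97) = 2672447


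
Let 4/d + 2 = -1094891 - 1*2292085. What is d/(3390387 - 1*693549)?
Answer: -1/2283532743891 ≈ -4.3792e-13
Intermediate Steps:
d = -2/1693489 (d = 4/(-2 + (-1094891 - 1*2292085)) = 4/(-2 + (-1094891 - 2292085)) = 4/(-2 - 3386976) = 4/(-3386978) = 4*(-1/3386978) = -2/1693489 ≈ -1.1810e-6)
d/(3390387 - 1*693549) = -2/(1693489*(3390387 - 1*693549)) = -2/(1693489*(3390387 - 693549)) = -2/1693489/2696838 = -2/1693489*1/2696838 = -1/2283532743891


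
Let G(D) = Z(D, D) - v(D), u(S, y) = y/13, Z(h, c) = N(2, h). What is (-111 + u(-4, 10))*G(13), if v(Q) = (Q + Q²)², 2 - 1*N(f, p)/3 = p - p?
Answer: 47458094/13 ≈ 3.6506e+6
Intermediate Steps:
N(f, p) = 6 (N(f, p) = 6 - 3*(p - p) = 6 - 3*0 = 6 + 0 = 6)
Z(h, c) = 6
u(S, y) = y/13 (u(S, y) = y*(1/13) = y/13)
G(D) = 6 - D²*(1 + D)²
(-111 + u(-4, 10))*G(13) = (-111 + (1/13)*10)*(6 - 1*13²*(1 + 13)²) = (-111 + 10/13)*(6 - 1*169*14²) = -1433*(6 - 1*169*196)/13 = -1433*(6 - 33124)/13 = -1433/13*(-33118) = 47458094/13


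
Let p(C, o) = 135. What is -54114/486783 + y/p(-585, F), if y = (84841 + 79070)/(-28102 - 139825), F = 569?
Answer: -16130386603/136240014735 ≈ -0.11840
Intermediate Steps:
y = -163911/167927 (y = 163911/(-167927) = 163911*(-1/167927) = -163911/167927 ≈ -0.97608)
-54114/486783 + y/p(-585, F) = -54114/486783 - 163911/167927/135 = -54114*1/486783 - 163911/167927*1/135 = -18038/162261 - 54637/7556715 = -16130386603/136240014735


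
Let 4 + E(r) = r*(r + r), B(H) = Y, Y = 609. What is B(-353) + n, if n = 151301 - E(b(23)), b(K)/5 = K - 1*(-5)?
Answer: 112714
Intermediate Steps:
B(H) = 609
b(K) = 25 + 5*K (b(K) = 5*(K - 1*(-5)) = 5*(K + 5) = 5*(5 + K) = 25 + 5*K)
E(r) = -4 + 2*r² (E(r) = -4 + r*(r + r) = -4 + r*(2*r) = -4 + 2*r²)
n = 112105 (n = 151301 - (-4 + 2*(25 + 5*23)²) = 151301 - (-4 + 2*(25 + 115)²) = 151301 - (-4 + 2*140²) = 151301 - (-4 + 2*19600) = 151301 - (-4 + 39200) = 151301 - 1*39196 = 151301 - 39196 = 112105)
B(-353) + n = 609 + 112105 = 112714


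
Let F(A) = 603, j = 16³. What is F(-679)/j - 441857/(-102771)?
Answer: 1871817185/420950016 ≈ 4.4466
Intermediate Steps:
j = 4096
F(-679)/j - 441857/(-102771) = 603/4096 - 441857/(-102771) = 603*(1/4096) - 441857*(-1/102771) = 603/4096 + 441857/102771 = 1871817185/420950016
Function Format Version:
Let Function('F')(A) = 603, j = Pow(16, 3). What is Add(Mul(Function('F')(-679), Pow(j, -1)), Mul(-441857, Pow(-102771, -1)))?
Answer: Rational(1871817185, 420950016) ≈ 4.4466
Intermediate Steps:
j = 4096
Add(Mul(Function('F')(-679), Pow(j, -1)), Mul(-441857, Pow(-102771, -1))) = Add(Mul(603, Pow(4096, -1)), Mul(-441857, Pow(-102771, -1))) = Add(Mul(603, Rational(1, 4096)), Mul(-441857, Rational(-1, 102771))) = Add(Rational(603, 4096), Rational(441857, 102771)) = Rational(1871817185, 420950016)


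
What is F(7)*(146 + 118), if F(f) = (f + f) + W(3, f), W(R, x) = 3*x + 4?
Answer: 10296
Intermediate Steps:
W(R, x) = 4 + 3*x
F(f) = 4 + 5*f (F(f) = (f + f) + (4 + 3*f) = 2*f + (4 + 3*f) = 4 + 5*f)
F(7)*(146 + 118) = (4 + 5*7)*(146 + 118) = (4 + 35)*264 = 39*264 = 10296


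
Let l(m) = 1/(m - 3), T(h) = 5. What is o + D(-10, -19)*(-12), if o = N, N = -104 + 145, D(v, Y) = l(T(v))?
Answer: 35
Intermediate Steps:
l(m) = 1/(-3 + m)
D(v, Y) = 1/2 (D(v, Y) = 1/(-3 + 5) = 1/2)
N = 41
o = 41
o + D(-10, -19)*(-12) = 41 + (1/2)*(-12) = 41 - 6 = 35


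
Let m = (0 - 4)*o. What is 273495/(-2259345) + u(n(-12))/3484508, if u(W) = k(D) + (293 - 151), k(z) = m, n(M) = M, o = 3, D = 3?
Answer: -31756726687/262423524242 ≈ -0.12101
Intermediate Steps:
m = -12 (m = (0 - 4)*3 = -4*3 = -12)
k(z) = -12
u(W) = 130 (u(W) = -12 + (293 - 151) = -12 + 142 = 130)
273495/(-2259345) + u(n(-12))/3484508 = 273495/(-2259345) + 130/3484508 = 273495*(-1/2259345) + 130*(1/3484508) = -18233/150623 + 65/1742254 = -31756726687/262423524242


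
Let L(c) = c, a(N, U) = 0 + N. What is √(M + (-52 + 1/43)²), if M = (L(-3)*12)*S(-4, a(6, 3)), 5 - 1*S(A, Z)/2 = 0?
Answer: 3*√481065/43 ≈ 48.390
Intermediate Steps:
a(N, U) = N
S(A, Z) = 10 (S(A, Z) = 10 - 2*0 = 10 + 0 = 10)
M = -360 (M = -3*12*10 = -36*10 = -360)
√(M + (-52 + 1/43)²) = √(-360 + (-52 + 1/43)²) = √(-360 + (-2235/43)²) = √(-360 + 4995225/1849) = √(4329585/1849) = 3*√481065/43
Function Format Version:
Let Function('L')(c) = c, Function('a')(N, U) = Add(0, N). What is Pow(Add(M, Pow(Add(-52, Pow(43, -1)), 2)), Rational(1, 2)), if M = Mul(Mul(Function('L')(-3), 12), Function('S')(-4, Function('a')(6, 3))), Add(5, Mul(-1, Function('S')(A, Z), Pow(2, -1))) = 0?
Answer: Mul(Rational(3, 43), Pow(481065, Rational(1, 2))) ≈ 48.390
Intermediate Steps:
Function('a')(N, U) = N
Function('S')(A, Z) = 10 (Function('S')(A, Z) = Add(10, Mul(-2, 0)) = Add(10, 0) = 10)
M = -360 (M = Mul(Mul(-3, 12), 10) = Mul(-36, 10) = -360)
Pow(Add(M, Pow(Add(-52, Pow(43, -1)), 2)), Rational(1, 2)) = Pow(Add(-360, Pow(Add(-52, Pow(43, -1)), 2)), Rational(1, 2)) = Pow(Add(-360, Pow(Add(-52, Rational(1, 43)), 2)), Rational(1, 2)) = Pow(Add(-360, Pow(Rational(-2235, 43), 2)), Rational(1, 2)) = Pow(Add(-360, Rational(4995225, 1849)), Rational(1, 2)) = Pow(Rational(4329585, 1849), Rational(1, 2)) = Mul(Rational(3, 43), Pow(481065, Rational(1, 2)))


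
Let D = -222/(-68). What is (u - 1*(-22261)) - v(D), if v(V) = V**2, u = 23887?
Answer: 53334767/1156 ≈ 46137.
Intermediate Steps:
D = 111/34 (D = -222*(-1/68) = 111/34 ≈ 3.2647)
(u - 1*(-22261)) - v(D) = (23887 - 1*(-22261)) - (111/34)**2 = (23887 + 22261) - 1*12321/1156 = 46148 - 12321/1156 = 53334767/1156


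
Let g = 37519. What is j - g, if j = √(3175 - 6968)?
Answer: -37519 + I*√3793 ≈ -37519.0 + 61.587*I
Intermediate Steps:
j = I*√3793 (j = √(-3793) = I*√3793 ≈ 61.587*I)
j - g = I*√3793 - 1*37519 = I*√3793 - 37519 = -37519 + I*√3793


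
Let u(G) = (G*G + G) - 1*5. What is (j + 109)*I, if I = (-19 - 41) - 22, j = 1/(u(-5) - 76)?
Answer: -545136/61 ≈ -8936.7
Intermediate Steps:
u(G) = -5 + G + G² (u(G) = (G² + G) - 5 = (G + G²) - 5 = -5 + G + G²)
j = -1/61 (j = 1/((-5 - 5 + (-5)²) - 76) = 1/((-5 - 5 + 25) - 76) = 1/(15 - 76) = 1/(-61) = -1/61 ≈ -0.016393)
I = -82 (I = -60 - 22 = -82)
(j + 109)*I = (-1/61 + 109)*(-82) = (6648/61)*(-82) = -545136/61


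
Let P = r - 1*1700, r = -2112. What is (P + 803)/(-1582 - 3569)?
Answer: 59/101 ≈ 0.58416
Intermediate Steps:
P = -3812 (P = -2112 - 1*1700 = -2112 - 1700 = -3812)
(P + 803)/(-1582 - 3569) = (-3812 + 803)/(-1582 - 3569) = -3009/(-5151) = -3009*(-1/5151) = 59/101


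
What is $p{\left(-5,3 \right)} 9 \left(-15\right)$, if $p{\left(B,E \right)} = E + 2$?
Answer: $-675$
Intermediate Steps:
$p{\left(B,E \right)} = 2 + E$
$p{\left(-5,3 \right)} 9 \left(-15\right) = \left(2 + 3\right) 9 \left(-15\right) = 5 \cdot 9 \left(-15\right) = 45 \left(-15\right) = -675$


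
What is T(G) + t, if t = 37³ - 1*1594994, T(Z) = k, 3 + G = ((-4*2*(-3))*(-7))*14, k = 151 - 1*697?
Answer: -1544887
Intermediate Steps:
k = -546 (k = 151 - 697 = -546)
G = -2355 (G = -3 + ((-4*2*(-3))*(-7))*14 = -3 + (-8*(-3)*(-7))*14 = -3 + (24*(-7))*14 = -3 - 168*14 = -3 - 2352 = -2355)
T(Z) = -546
t = -1544341 (t = 50653 - 1594994 = -1544341)
T(G) + t = -546 - 1544341 = -1544887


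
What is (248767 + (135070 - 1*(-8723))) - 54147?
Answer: 338413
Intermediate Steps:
(248767 + (135070 - 1*(-8723))) - 54147 = (248767 + (135070 + 8723)) - 54147 = (248767 + 143793) - 54147 = 392560 - 54147 = 338413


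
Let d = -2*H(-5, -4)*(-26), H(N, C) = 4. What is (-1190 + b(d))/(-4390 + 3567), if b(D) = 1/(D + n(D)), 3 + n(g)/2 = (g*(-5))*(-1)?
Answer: 2715579/1878086 ≈ 1.4459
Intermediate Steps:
n(g) = -6 + 10*g (n(g) = -6 + 2*((g*(-5))*(-1)) = -6 + 2*(-5*g*(-1)) = -6 + 2*(5*g) = -6 + 10*g)
d = 208 (d = -2*4*(-26) = -8*(-26) = 208)
b(D) = 1/(-6 + 11*D) (b(D) = 1/(D + (-6 + 10*D)) = 1/(-6 + 11*D))
(-1190 + b(d))/(-4390 + 3567) = (-1190 + 1/(-6 + 11*208))/(-4390 + 3567) = (-1190 + 1/(-6 + 2288))/(-823) = (-1190 + 1/2282)*(-1/823) = -2715579/2282*(-1/823) = 2715579/1878086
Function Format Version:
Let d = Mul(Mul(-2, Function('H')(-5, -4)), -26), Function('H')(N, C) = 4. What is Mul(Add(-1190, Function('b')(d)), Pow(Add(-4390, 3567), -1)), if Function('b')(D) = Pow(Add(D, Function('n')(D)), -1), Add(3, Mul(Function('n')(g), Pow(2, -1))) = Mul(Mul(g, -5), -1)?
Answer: Rational(2715579, 1878086) ≈ 1.4459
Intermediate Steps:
Function('n')(g) = Add(-6, Mul(10, g)) (Function('n')(g) = Add(-6, Mul(2, Mul(Mul(g, -5), -1))) = Add(-6, Mul(2, Mul(Mul(-5, g), -1))) = Add(-6, Mul(2, Mul(5, g))) = Add(-6, Mul(10, g)))
d = 208 (d = Mul(Mul(-2, 4), -26) = Mul(-8, -26) = 208)
Function('b')(D) = Pow(Add(-6, Mul(11, D)), -1) (Function('b')(D) = Pow(Add(D, Add(-6, Mul(10, D))), -1) = Pow(Add(-6, Mul(11, D)), -1))
Mul(Add(-1190, Function('b')(d)), Pow(Add(-4390, 3567), -1)) = Mul(Add(-1190, Pow(Add(-6, Mul(11, 208)), -1)), Pow(Add(-4390, 3567), -1)) = Mul(Add(-1190, Pow(Add(-6, 2288), -1)), Pow(-823, -1)) = Mul(Add(-1190, Pow(2282, -1)), Rational(-1, 823)) = Mul(Add(-1190, Rational(1, 2282)), Rational(-1, 823)) = Mul(Rational(-2715579, 2282), Rational(-1, 823)) = Rational(2715579, 1878086)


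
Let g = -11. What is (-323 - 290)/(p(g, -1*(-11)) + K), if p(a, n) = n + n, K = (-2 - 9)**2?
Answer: -613/143 ≈ -4.2867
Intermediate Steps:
K = 121 (K = (-11)**2 = 121)
p(a, n) = 2*n
(-323 - 290)/(p(g, -1*(-11)) + K) = (-323 - 290)/(2*(-1*(-11)) + 121) = -613/(2*11 + 121) = -613/(22 + 121) = -613/143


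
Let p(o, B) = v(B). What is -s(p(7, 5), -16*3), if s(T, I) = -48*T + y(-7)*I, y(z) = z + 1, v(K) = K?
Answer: -48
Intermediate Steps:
y(z) = 1 + z
p(o, B) = B
s(T, I) = -48*T - 6*I (s(T, I) = -48*T + (1 - 7)*I = -48*T - 6*I)
-s(p(7, 5), -16*3) = -(-48*5 - (-96)*3) = -(-240 - 6*(-48)) = -(-240 + 288) = -1*48 = -48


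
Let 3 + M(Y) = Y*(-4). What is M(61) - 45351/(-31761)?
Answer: -866624/3529 ≈ -245.57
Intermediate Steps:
M(Y) = -3 - 4*Y (M(Y) = -3 + Y*(-4) = -3 - 4*Y)
M(61) - 45351/(-31761) = (-3 - 4*61) - 45351/(-31761) = (-3 - 244) - 45351*(-1/31761) = -247 + 5039/3529 = -866624/3529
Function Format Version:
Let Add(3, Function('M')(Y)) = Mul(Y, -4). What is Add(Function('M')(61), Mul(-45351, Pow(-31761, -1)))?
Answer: Rational(-866624, 3529) ≈ -245.57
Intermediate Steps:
Function('M')(Y) = Add(-3, Mul(-4, Y)) (Function('M')(Y) = Add(-3, Mul(Y, -4)) = Add(-3, Mul(-4, Y)))
Add(Function('M')(61), Mul(-45351, Pow(-31761, -1))) = Add(Add(-3, Mul(-4, 61)), Mul(-45351, Pow(-31761, -1))) = Add(Add(-3, -244), Mul(-45351, Rational(-1, 31761))) = Add(-247, Rational(5039, 3529)) = Rational(-866624, 3529)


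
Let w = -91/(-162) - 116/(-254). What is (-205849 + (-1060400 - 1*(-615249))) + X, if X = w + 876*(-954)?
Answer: -30587427143/20574 ≈ -1.4867e+6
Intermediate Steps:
w = 20953/20574 (w = -91*(-1/162) - 116*(-1/254) = 91/162 + 58/127 = 20953/20574 ≈ 1.0184)
X = -17193753143/20574 (X = 20953/20574 + 876*(-954) = 20953/20574 - 835704 = -17193753143/20574 ≈ -8.3570e+5)
(-205849 + (-1060400 - 1*(-615249))) + X = (-205849 + (-1060400 - 1*(-615249))) - 17193753143/20574 = (-205849 + (-1060400 + 615249)) - 17193753143/20574 = (-205849 - 445151) - 17193753143/20574 = -651000 - 17193753143/20574 = -30587427143/20574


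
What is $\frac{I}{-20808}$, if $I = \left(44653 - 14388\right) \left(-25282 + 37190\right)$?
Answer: $- \frac{90098905}{5202} \approx -17320.0$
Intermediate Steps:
$I = 360395620$ ($I = 30265 \cdot 11908 = 360395620$)
$\frac{I}{-20808} = \frac{360395620}{-20808} = 360395620 \left(- \frac{1}{20808}\right) = - \frac{90098905}{5202}$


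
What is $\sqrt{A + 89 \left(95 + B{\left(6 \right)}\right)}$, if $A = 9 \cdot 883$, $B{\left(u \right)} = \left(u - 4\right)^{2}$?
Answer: $21 \sqrt{38} \approx 129.45$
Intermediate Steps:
$B{\left(u \right)} = \left(-4 + u\right)^{2}$
$A = 7947$
$\sqrt{A + 89 \left(95 + B{\left(6 \right)}\right)} = \sqrt{7947 + 89 \left(95 + \left(-4 + 6\right)^{2}\right)} = \sqrt{7947 + 89 \left(95 + 2^{2}\right)} = \sqrt{7947 + 89 \left(95 + 4\right)} = \sqrt{7947 + 89 \cdot 99} = \sqrt{7947 + 8811} = \sqrt{16758} = 21 \sqrt{38}$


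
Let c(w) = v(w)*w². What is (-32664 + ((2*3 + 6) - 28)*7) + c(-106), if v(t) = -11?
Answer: -156372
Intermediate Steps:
c(w) = -11*w²
(-32664 + ((2*3 + 6) - 28)*7) + c(-106) = (-32664 + ((2*3 + 6) - 28)*7) - 11*(-106)² = (-32664 + ((6 + 6) - 28)*7) - 11*11236 = (-32664 + (12 - 28)*7) - 123596 = (-32664 - 16*7) - 123596 = (-32664 - 112) - 123596 = -32776 - 123596 = -156372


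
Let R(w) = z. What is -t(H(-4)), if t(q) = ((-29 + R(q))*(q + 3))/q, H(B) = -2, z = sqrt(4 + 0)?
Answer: -27/2 ≈ -13.500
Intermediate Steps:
z = 2 (z = sqrt(4) = 2)
R(w) = 2
t(q) = (-81 - 27*q)/q (t(q) = ((-29 + 2)*(q + 3))/q = (-27*(3 + q))/q = (-81 - 27*q)/q)
-t(H(-4)) = -(-27 - 81/(-2)) = -(-27 - 81*(-1/2)) = -(-27 + 81/2) = -1*27/2 = -27/2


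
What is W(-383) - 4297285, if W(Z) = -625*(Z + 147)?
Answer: -4149785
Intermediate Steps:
W(Z) = -91875 - 625*Z (W(Z) = -625*(147 + Z) = -91875 - 625*Z)
W(-383) - 4297285 = (-91875 - 625*(-383)) - 4297285 = (-91875 + 239375) - 4297285 = 147500 - 4297285 = -4149785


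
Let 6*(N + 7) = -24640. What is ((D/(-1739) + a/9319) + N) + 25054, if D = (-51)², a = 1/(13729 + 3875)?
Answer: 5973554400850811/285285864564 ≈ 20939.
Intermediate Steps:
N = -12341/3 (N = -7 + (⅙)*(-24640) = -7 - 12320/3 = -12341/3 ≈ -4113.7)
a = 1/17604 ≈ 5.6805e-5
D = 2601
((D/(-1739) + a/9319) + N) + 25054 = ((2601/(-1739) + (1/17604)/9319) - 12341/3) + 25054 = ((2601*(-1/1739) + (1/17604)*(1/9319)) - 12341/3) + 25054 = ((-2601/1739 + 1/164051676) - 12341/3) + 25054 = (-426698407537/285285864564 - 12341/3) + 25054 = -1173997649935645/285285864564 + 25054 = 5973554400850811/285285864564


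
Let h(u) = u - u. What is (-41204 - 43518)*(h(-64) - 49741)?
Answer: 4214157002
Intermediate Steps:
h(u) = 0
(-41204 - 43518)*(h(-64) - 49741) = (-41204 - 43518)*(0 - 49741) = -84722*(-49741) = 4214157002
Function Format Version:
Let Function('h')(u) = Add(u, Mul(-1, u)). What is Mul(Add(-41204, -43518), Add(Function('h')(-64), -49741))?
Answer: 4214157002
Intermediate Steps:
Function('h')(u) = 0
Mul(Add(-41204, -43518), Add(Function('h')(-64), -49741)) = Mul(Add(-41204, -43518), Add(0, -49741)) = Mul(-84722, -49741) = 4214157002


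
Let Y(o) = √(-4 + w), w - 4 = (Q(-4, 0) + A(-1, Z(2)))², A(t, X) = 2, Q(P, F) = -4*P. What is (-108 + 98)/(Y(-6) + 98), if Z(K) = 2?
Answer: -5/58 ≈ -0.086207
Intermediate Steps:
w = 328 (w = 4 + (-4*(-4) + 2)² = 4 + (16 + 2)² = 4 + 18² = 4 + 324 = 328)
Y(o) = 18 (Y(o) = √(-4 + 328) = √324 = 18)
(-108 + 98)/(Y(-6) + 98) = (-108 + 98)/(18 + 98) = -10/116 = (1/116)*(-10) = -5/58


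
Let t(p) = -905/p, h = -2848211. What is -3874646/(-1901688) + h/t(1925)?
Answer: 1042659021587803/172102764 ≈ 6.0584e+6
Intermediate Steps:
-3874646/(-1901688) + h/t(1925) = -3874646/(-1901688) - 2848211/((-905/1925)) = -3874646*(-1/1901688) - 2848211/((-905*1/1925)) = 1937323/950844 - 2848211/(-181/385) = 1937323/950844 - 2848211*(-385/181) = 1937323/950844 + 1096561235/181 = 1042659021587803/172102764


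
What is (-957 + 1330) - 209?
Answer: 164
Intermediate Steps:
(-957 + 1330) - 209 = 373 - 209 = 164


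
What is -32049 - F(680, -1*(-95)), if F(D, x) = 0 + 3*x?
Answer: -32334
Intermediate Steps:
F(D, x) = 3*x
-32049 - F(680, -1*(-95)) = -32049 - 3*(-1*(-95)) = -32049 - 3*95 = -32049 - 1*285 = -32049 - 285 = -32334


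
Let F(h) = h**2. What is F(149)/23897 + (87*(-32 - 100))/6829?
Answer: -122822519/163192613 ≈ -0.75262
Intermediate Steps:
F(149)/23897 + (87*(-32 - 100))/6829 = 149**2/23897 + (87*(-32 - 100))/6829 = 22201*(1/23897) + (87*(-132))*(1/6829) = 22201/23897 - 11484*1/6829 = 22201/23897 - 11484/6829 = -122822519/163192613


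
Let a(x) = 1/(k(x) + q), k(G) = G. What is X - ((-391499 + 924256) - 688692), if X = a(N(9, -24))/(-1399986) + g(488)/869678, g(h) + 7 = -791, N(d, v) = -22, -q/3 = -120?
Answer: 32085771281109344849/205763757141852 ≈ 1.5594e+5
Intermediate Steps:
q = 360 (q = -3*(-120) = 360)
a(x) = 1/(360 + x) (a(x) = 1/(x + 360) = 1/(360 + x))
g(h) = -798 (g(h) = -7 - 791 = -798)
X = -188805346771/205763757141852 (X = 1/((360 - 22)*(-1399986)) - 798/869678 = -1/1399986/338 - 798*1/869678 = (1/338)*(-1/1399986) - 399/434839 = -1/473195268 - 399/434839 = -188805346771/205763757141852 ≈ -0.00091758)
X - ((-391499 + 924256) - 688692) = -188805346771/205763757141852 - ((-391499 + 924256) - 688692) = -188805346771/205763757141852 - (532757 - 688692) = -188805346771/205763757141852 - 1*(-155935) = -188805346771/205763757141852 + 155935 = 32085771281109344849/205763757141852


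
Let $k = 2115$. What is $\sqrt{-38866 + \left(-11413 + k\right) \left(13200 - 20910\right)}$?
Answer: $\sqrt{71648714} \approx 8464.6$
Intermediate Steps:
$\sqrt{-38866 + \left(-11413 + k\right) \left(13200 - 20910\right)} = \sqrt{-38866 + \left(-11413 + 2115\right) \left(13200 - 20910\right)} = \sqrt{-38866 - -71687580} = \sqrt{-38866 + 71687580} = \sqrt{71648714}$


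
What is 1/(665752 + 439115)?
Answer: 1/1104867 ≈ 9.0509e-7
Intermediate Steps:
1/(665752 + 439115) = 1/1104867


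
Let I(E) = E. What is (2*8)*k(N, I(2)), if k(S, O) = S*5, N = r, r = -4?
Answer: -320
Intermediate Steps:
N = -4
k(S, O) = 5*S
(2*8)*k(N, I(2)) = (2*8)*(5*(-4)) = 16*(-20) = -320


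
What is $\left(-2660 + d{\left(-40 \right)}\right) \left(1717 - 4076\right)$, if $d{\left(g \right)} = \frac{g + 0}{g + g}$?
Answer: $\frac{12547521}{2} \approx 6.2738 \cdot 10^{6}$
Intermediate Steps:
$d{\left(g \right)} = \frac{1}{2}$ ($d{\left(g \right)} = \frac{g}{2 g} = g \frac{1}{2 g} = \frac{1}{2}$)
$\left(-2660 + d{\left(-40 \right)}\right) \left(1717 - 4076\right) = \left(-2660 + \frac{1}{2}\right) \left(1717 - 4076\right) = \left(- \frac{5319}{2}\right) \left(-2359\right) = \frac{12547521}{2}$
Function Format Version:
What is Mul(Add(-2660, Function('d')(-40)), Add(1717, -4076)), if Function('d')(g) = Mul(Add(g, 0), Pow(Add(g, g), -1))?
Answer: Rational(12547521, 2) ≈ 6.2738e+6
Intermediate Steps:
Function('d')(g) = Rational(1, 2) (Function('d')(g) = Mul(g, Pow(Mul(2, g), -1)) = Mul(g, Mul(Rational(1, 2), Pow(g, -1))) = Rational(1, 2))
Mul(Add(-2660, Function('d')(-40)), Add(1717, -4076)) = Mul(Add(-2660, Rational(1, 2)), Add(1717, -4076)) = Mul(Rational(-5319, 2), -2359) = Rational(12547521, 2)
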